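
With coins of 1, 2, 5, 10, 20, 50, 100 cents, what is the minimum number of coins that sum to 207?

207 − 2×100→7 − 1×5→2 − 1×2→0
Total coins = 2 + 1 + 1 = 4

4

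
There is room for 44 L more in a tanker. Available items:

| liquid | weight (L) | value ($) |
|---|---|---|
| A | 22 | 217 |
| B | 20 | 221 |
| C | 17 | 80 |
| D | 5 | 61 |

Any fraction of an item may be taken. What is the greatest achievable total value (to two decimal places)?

Greedy by value/weight ratio, highest first.
Order: D (61/5=12.20) > B (221/20=11.05) > A (217/22=9.86) > C (80/17=4.71)
Fill: take D (5 @ 61) → take B (20 @ 221) → take 19/22 of A → 187.41; 44/44 used.
Total value = 469.41

469.41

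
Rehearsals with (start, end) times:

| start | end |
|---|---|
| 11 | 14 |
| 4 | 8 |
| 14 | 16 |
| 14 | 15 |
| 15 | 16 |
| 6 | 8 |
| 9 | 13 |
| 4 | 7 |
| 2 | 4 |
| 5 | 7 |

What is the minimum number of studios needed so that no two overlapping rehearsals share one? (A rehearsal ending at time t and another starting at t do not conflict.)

The answer is the maximum number of intervals overlapping at any instant.
starts: [2, 4, 4, 5, 6, 9, 11, 14, 14, 15]
ends:   [4, 7, 7, 8, 8, 13, 14, 15, 16, 16]
s2→1 e4→0 s4→1 s4→2 s5→3 s6→4  — peak 4.

4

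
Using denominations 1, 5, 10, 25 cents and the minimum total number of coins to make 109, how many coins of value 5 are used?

Greedy: take as many of the largest coin as possible, then repeat with the remainder.
109 − 4×25→9 − 1×5→4 − 4×1→0
Count of 5: 1

1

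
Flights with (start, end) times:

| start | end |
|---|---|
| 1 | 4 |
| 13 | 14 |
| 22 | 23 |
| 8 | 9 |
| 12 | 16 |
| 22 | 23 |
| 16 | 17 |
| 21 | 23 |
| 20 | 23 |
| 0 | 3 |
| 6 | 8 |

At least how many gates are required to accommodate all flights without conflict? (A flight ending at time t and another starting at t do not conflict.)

4

The answer is the maximum number of intervals overlapping at any instant.
Events (time:±→running): 0:+→1 1:+→2 3:-→1 4:-→0 6:+→1 8:-→0 8:+→1 9:-→0 12:+→1 13:+→2 14:-→1 16:-→0 16:+→1 17:-→0 20:+→1 21:+→2 22:+→3 22:+→4 … peak 4.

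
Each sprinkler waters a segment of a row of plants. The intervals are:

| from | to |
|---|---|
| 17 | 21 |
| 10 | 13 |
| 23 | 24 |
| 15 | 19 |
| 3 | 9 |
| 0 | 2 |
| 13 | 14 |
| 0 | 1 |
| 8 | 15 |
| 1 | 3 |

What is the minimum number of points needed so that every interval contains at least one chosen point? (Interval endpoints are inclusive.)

5

By right end: [0,1]  [0,2]  [1,3]  [3,9]  [10,13]  [13,14]  [8,15]  [15,19]  [17,21]  [23,24]
[0,1] uncovered → point at 1; [3,9] uncovered → point at 9; [10,13] uncovered → point at 13; [15,19] uncovered → point at 19; [23,24] uncovered → point at 24.
Points: 1, 9, 13, 19, 24 (5 total).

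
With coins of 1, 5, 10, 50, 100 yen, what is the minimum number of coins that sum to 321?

6

Greedy: take as many of the largest coin as possible, then repeat with the remainder.
321 = 3×100 + 2×10 + 1×1
Total coins = 3 + 2 + 1 = 6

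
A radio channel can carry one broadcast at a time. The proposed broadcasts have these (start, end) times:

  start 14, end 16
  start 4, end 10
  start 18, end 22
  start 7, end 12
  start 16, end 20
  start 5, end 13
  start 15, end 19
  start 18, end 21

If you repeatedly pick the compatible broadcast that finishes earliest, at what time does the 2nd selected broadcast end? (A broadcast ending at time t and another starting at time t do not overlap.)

16

Order by finish time; keep every interval that doesn't clash with the previous kept one.
Sorted by end: (4,10)  (7,12)  (5,13)  (14,16)  (15,19)  (16,20)  (18,21)  (18,22)
take (4,10); skip (7,12); take (14,16); take (16,20); skip (18,22).
Selected: (4,10) (14,16) (16,20)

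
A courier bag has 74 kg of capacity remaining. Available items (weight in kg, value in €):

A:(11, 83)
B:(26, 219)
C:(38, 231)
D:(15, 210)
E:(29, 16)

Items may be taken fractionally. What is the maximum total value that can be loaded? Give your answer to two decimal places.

Sort by value per unit weight and fill in that order.
Order: D (210/15=14.00) > B (219/26=8.42) > A (83/11=7.55) > C (231/38=6.08) > E (16/29=0.55)
Fill: take D (15 @ 210) → take B (26 @ 219) → take A (11 @ 83) → take 22/38 of C → 133.74; 74/74 used.
Total value = 645.74

645.74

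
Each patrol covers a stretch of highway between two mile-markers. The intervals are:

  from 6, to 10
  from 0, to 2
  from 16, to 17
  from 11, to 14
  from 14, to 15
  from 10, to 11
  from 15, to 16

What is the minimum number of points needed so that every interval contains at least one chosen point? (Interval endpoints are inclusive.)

Process intervals by earliest right end; each time one isn't hit yet, stab at its right endpoint.
By right end: [0,2]  [6,10]  [10,11]  [11,14]  [14,15]  [15,16]  [16,17]
[0,2] uncovered → point at 2; [6,10] uncovered → point at 10; [11,14] uncovered → point at 14; [15,16] uncovered → point at 16.
Points: 2, 10, 14, 16 (4 total).

4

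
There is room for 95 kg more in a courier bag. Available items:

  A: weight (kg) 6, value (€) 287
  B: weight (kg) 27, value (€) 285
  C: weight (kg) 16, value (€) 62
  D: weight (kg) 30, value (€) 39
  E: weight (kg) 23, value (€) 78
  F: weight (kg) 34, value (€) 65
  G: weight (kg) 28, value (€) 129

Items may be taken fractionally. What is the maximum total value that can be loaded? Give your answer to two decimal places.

Order: A (287/6=47.83) > B (285/27=10.56) > G (129/28=4.61) > C (62/16=3.88) > E (78/23=3.39) > F (65/34=1.91) > D (39/30=1.30)
Fill: take A (6 @ 287) → take B (27 @ 285) → take G (28 @ 129) → take C (16 @ 62) → take 18/23 of E → 61.04; 95/95 used.
Total value = 824.04

824.04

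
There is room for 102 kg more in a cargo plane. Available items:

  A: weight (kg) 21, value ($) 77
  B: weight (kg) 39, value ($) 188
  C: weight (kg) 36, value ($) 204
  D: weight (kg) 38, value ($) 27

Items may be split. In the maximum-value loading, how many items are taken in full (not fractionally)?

Ratios (sorted): C 5.67, B 4.82, A 3.67, D 0.71
take C (36 @ 204); take B (39 @ 188); take A (21 @ 77); take 6/38 of D → 4.26. Capacity used 102/102.
3 item(s) taken whole; one partial (take 6/38 of D).

3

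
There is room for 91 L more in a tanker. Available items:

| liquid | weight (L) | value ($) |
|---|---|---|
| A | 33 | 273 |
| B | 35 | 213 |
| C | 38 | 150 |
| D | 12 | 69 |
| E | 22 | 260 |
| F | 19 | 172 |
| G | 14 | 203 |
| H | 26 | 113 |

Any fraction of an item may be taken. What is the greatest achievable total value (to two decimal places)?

926.26

Sort by value per unit weight and fill in that order.
Order: G (203/14=14.50) > E (260/22=11.82) > F (172/19=9.05) > A (273/33=8.27) > B (213/35=6.09) > D (69/12=5.75) > H (113/26=4.35) > C (150/38=3.95)
Fill: take G (14 @ 203) → take E (22 @ 260) → take F (19 @ 172) → take A (33 @ 273) → take 3/35 of B → 18.26; 91/91 used.
Total value = 926.26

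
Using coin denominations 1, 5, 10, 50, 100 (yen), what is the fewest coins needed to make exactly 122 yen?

5

122 − 1×100→22 − 2×10→2 − 2×1→0
Total coins = 1 + 2 + 2 = 5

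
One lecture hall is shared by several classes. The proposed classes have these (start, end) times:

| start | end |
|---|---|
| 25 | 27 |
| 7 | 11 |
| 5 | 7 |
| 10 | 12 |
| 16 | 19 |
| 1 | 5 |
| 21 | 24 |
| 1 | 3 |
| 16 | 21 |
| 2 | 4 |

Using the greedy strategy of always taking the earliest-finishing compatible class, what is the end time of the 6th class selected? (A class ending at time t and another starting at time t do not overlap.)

Sorted by end: (1,3)  (2,4)  (1,5)  (5,7)  (7,11)  (10,12)  (16,19)  (16,21)  (21,24)  (25,27)
take (1,3); take (5,7); take (7,11); take (16,19); skip (16,21); take (21,24); take (25,27).
Selected: (1,3) (5,7) (7,11) (16,19) (21,24) (25,27)

27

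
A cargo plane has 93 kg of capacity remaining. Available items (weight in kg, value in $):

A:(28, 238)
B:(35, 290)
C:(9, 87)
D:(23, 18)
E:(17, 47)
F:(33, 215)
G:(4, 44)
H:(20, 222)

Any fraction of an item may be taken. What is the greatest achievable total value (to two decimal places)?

Sort by value per unit weight and fill in that order.
Ratios (sorted): H 11.10, G 11.00, C 9.67, A 8.50, B 8.29, F 6.52, E 2.76, D 0.78
take H (20 @ 222); take G (4 @ 44); take C (9 @ 87); take A (28 @ 238); take 32/35 of B → 265.14. Capacity used 93/93.
Total value = 856.14

856.14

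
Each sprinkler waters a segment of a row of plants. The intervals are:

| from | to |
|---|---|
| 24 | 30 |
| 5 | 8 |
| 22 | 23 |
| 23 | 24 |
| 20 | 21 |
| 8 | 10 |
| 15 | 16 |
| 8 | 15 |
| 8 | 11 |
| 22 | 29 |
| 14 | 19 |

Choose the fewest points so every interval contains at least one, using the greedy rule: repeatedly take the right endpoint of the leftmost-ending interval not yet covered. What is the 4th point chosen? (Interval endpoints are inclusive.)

Process intervals by earliest right end; each time one isn't hit yet, stab at its right endpoint.
Sorted: [5,8] [8,10] [8,11] [8,15] [15,16] [14,19] [20,21] [22,23] [23,24] [22,29] [24,30]
{[5,8],[8,10],[8,11],[8,15]} hit by 8; {[15,16],[14,19]} hit by 16; {[20,21]} hit by 21; {[22,23],[23,24],[22,29]} hit by 23; {[24,30]} hit by 30.
Points: 8, 16, 21, 23, 30 (5 total).

23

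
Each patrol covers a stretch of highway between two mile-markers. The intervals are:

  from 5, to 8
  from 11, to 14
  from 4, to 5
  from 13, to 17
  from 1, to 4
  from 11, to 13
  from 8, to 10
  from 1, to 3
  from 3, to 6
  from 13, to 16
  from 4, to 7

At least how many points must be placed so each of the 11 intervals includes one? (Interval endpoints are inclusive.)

Sort by right endpoint; whenever an interval is uncovered, place a point at its right end.
Sorted: [1,3] [1,4] [4,5] [3,6] [4,7] [5,8] [8,10] [11,13] [11,14] [13,16] [13,17]
{[1,3],[1,4]} hit by 3; {[4,5],[3,6],[4,7],[5,8]} hit by 5; {[8,10]} hit by 10; {[11,13],[11,14],[13,16],[13,17]} hit by 13.
Points: 3, 5, 10, 13 (4 total).

4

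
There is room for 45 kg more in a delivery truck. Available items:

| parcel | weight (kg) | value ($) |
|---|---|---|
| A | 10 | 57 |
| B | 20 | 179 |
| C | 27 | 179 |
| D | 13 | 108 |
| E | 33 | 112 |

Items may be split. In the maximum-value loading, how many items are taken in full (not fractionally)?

2

Order: B (179/20=8.95) > D (108/13=8.31) > C (179/27=6.63) > A (57/10=5.70) > E (112/33=3.39)
Fill: take B (20 @ 179) → take D (13 @ 108) → take 12/27 of C → 79.56; 45/45 used.
2 item(s) taken whole; one partial (take 12/27 of C).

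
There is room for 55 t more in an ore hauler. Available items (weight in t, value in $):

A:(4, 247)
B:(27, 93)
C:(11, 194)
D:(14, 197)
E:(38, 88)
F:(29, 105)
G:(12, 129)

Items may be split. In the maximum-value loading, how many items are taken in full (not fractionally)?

Greedy by value/weight ratio, highest first.
Ratios (sorted): A 61.75, C 17.64, D 14.07, G 10.75, F 3.62, B 3.44, E 2.32
take A (4 @ 247); take C (11 @ 194); take D (14 @ 197); take G (12 @ 129); take 14/29 of F → 50.69. Capacity used 55/55.
4 item(s) taken whole; one partial (take 14/29 of F).

4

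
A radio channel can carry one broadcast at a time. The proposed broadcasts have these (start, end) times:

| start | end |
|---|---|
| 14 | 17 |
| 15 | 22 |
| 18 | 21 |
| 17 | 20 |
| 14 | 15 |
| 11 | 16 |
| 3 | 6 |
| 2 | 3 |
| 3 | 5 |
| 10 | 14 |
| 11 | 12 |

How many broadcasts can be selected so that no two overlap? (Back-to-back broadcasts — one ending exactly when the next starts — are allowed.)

5

Sorted by end: (2,3)  (3,5)  (3,6)  (11,12)  (10,14)  (14,15)  (11,16)  (14,17)  (17,20)  (18,21)  (15,22)
take (2,3); take (3,5); take (11,12); take (14,15); skip (14,17); take (17,20).
Selected 5 broadcasts.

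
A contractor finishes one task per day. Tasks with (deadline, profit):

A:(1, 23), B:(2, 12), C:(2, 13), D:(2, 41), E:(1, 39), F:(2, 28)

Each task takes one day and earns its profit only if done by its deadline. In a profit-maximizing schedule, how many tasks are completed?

Take jobs in profit order; each goes to the latest open slot no later than its deadline.
By profit: D(d2,41), E(d1,39), F(d2,28), A(d1,23), C(d2,13), B(d2,12)
D→slot 2; E→slot 1; F skipped; A skipped; C skipped; B skipped.
2 of 6 scheduled.

2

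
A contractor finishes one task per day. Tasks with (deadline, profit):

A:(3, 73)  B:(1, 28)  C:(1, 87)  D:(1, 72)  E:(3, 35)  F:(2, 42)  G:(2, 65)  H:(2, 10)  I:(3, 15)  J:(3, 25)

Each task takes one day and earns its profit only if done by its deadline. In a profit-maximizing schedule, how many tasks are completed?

3

Take jobs in profit order; each goes to the latest open slot no later than its deadline.
By profit: C(d1,87), A(d3,73), D(d1,72), G(d2,65), F(d2,42), E(d3,35), B(d1,28), J(d3,25), I(d3,15), H(d2,10)
C→slot 1; A→slot 3; D skipped; G→slot 2; F skipped; E skipped; B skipped; J skipped; I skipped; H skipped.
3 of 10 scheduled.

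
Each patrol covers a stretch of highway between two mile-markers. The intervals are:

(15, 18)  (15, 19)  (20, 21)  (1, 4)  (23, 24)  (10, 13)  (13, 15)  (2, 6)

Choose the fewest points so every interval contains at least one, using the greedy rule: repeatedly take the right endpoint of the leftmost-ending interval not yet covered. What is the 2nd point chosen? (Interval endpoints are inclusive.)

Sort by right endpoint; whenever an interval is uncovered, place a point at its right end.
By right end: [1,4]  [2,6]  [10,13]  [13,15]  [15,18]  [15,19]  [20,21]  [23,24]
[1,4] uncovered → point at 4; [10,13] uncovered → point at 13; [15,18] uncovered → point at 18; [20,21] uncovered → point at 21; [23,24] uncovered → point at 24.
Points: 4, 13, 18, 21, 24 (5 total).

13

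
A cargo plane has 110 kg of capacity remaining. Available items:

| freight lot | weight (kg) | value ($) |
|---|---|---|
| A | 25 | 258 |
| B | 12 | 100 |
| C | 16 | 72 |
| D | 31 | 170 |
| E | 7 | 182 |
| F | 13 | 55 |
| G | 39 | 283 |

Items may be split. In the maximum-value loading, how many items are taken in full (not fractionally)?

Sort by value per unit weight and fill in that order.
Order: E (182/7=26.00) > A (258/25=10.32) > B (100/12=8.33) > G (283/39=7.26) > D (170/31=5.48) > C (72/16=4.50) > F (55/13=4.23)
Fill: take E (7 @ 182) → take A (25 @ 258) → take B (12 @ 100) → take G (39 @ 283) → take 27/31 of D → 148.06; 110/110 used.
4 item(s) taken whole; one partial (take 27/31 of D).

4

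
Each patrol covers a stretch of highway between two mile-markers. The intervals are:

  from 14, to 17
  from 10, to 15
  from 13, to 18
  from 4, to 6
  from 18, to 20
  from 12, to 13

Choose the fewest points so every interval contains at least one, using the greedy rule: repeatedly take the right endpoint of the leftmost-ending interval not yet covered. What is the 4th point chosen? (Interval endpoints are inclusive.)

20

Sorted: [4,6] [12,13] [10,15] [14,17] [13,18] [18,20]
{[4,6]} hit by 6; {[12,13],[10,15]} hit by 13; {[14,17],[13,18]} hit by 17; {[18,20]} hit by 20.
Points: 6, 13, 17, 20 (4 total).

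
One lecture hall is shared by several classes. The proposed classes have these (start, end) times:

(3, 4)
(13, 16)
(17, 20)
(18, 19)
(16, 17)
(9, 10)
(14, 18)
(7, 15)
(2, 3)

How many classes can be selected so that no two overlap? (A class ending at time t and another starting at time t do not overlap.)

Order by finish time; keep every interval that doesn't clash with the previous kept one.
By end time: (2,3), (3,4), (9,10), (7,15), (13,16), (16,17), (14,18), (18,19), (17,20).
Pick (2,3); next start ≥ 3 → (3,4); next start ≥ 4 → (9,10); next start ≥ 10 → (13,16); next start ≥ 16 → (16,17); next start ≥ 17 → (18,19).
Selected 6 classes.

6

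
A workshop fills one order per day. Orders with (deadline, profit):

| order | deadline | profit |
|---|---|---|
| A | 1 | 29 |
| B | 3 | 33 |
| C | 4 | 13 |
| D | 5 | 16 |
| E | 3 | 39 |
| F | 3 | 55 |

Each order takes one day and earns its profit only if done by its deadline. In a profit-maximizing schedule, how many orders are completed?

5

Profit order: F=55 E=39 B=33 A=29 D=16 C=13
Assign: F→slot 3, E→slot 2, B→slot 1, A skipped, D→slot 5, C→slot 4.
Slots: [1:B] [2:E] [3:F] [4:C] [5:D]
5 of 6 scheduled.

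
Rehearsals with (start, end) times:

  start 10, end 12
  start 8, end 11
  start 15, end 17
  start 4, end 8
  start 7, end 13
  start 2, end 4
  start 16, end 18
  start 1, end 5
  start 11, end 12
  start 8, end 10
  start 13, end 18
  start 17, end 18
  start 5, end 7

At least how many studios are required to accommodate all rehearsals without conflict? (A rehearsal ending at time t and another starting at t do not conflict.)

3

Events (time:±→running): 1:+→1 2:+→2 4:-→1 4:+→2 5:-→1 5:+→2 7:-→1 7:+→2 8:-→1 8:+→2 8:+→3 … peak 3.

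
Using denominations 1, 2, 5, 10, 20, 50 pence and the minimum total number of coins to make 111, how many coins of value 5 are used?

111 = 2×50 + 1×10 + 1×1
Count of 5: 0

0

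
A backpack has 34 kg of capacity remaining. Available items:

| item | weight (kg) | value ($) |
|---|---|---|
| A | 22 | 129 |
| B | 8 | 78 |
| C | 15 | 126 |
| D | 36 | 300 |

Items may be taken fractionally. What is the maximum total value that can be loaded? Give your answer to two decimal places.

Order: B (78/8=9.75) > C (126/15=8.40) > D (300/36=8.33) > A (129/22=5.86)
Fill: take B (8 @ 78) → take C (15 @ 126) → take 11/36 of D → 91.67; 34/34 used.
Total value = 295.67

295.67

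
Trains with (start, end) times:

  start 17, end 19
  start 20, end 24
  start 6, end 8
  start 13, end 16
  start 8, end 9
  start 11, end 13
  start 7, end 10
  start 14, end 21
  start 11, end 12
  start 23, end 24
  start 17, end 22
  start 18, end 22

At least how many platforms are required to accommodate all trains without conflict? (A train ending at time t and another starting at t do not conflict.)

The answer is the maximum number of intervals overlapping at any instant.
starts: [6, 7, 8, 11, 11, 13, 14, 17, 17, 18, 20, 23]
ends:   [8, 9, 10, 12, 13, 16, 19, 21, 22, 22, 24, 24]
s6→1 s7→2 e8→1 s8→2 e9→1 e10→0 s11→1 s11→2 e12→1 e13→0 s13→1 s14→2 e16→1 s17→2 s17→3 s18→4  — peak 4.

4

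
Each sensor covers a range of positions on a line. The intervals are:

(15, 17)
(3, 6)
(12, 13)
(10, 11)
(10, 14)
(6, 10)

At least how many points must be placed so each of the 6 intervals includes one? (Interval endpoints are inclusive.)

Sorted: [3,6] [6,10] [10,11] [12,13] [10,14] [15,17]
{[3,6],[6,10]} hit by 6; {[10,11]} hit by 11; {[12,13],[10,14]} hit by 13; {[15,17]} hit by 17.
Points: 6, 11, 13, 17 (4 total).

4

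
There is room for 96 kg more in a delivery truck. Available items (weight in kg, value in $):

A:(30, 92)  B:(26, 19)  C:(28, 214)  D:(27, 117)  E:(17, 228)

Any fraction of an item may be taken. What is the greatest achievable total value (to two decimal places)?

632.60

Ratios (sorted): E 13.41, C 7.64, D 4.33, A 3.07, B 0.73
take E (17 @ 228); take C (28 @ 214); take D (27 @ 117); take 24/30 of A → 73.60. Capacity used 96/96.
Total value = 632.60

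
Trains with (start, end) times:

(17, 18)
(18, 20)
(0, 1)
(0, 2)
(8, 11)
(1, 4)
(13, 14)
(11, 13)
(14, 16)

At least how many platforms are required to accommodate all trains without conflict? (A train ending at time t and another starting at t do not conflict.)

2

The answer is the maximum number of intervals overlapping at any instant.
starts: [0, 0, 1, 8, 11, 13, 14, 17, 18]
ends:   [1, 2, 4, 11, 13, 14, 16, 18, 20]
s0→1 s0→2  — peak 2.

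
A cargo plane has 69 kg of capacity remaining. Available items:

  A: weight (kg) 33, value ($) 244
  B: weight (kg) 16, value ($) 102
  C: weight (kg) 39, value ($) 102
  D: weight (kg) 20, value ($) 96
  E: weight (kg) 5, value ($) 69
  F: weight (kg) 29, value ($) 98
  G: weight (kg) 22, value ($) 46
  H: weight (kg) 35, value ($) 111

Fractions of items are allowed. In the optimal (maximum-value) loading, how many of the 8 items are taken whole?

3

Greedy by value/weight ratio, highest first.
Ratios (sorted): E 13.80, A 7.39, B 6.38, D 4.80, F 3.38, H 3.17, C 2.62, G 2.09
take E (5 @ 69); take A (33 @ 244); take B (16 @ 102); take 15/20 of D → 72.00. Capacity used 69/69.
3 item(s) taken whole; one partial (take 15/20 of D).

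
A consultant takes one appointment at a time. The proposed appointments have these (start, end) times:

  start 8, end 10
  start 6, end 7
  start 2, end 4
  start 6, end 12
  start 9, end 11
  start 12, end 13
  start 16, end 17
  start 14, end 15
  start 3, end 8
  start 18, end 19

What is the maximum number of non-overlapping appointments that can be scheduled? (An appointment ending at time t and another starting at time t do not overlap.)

Sorted by end: (2,4)  (6,7)  (3,8)  (8,10)  (9,11)  (6,12)  (12,13)  (14,15)  (16,17)  (18,19)
take (2,4); take (6,7); skip (3,8); take (8,10); skip (9,11); take (12,13); take (14,15); take (16,17); take (18,19).
Selected 7 appointments.

7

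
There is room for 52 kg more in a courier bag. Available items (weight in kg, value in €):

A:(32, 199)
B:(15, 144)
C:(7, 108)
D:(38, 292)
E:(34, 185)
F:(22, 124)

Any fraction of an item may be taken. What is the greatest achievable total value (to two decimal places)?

Sort by value per unit weight and fill in that order.
Order: C (108/7=15.43) > B (144/15=9.60) > D (292/38=7.68) > A (199/32=6.22) > F (124/22=5.64) > E (185/34=5.44)
Fill: take C (7 @ 108) → take B (15 @ 144) → take 30/38 of D → 230.53; 52/52 used.
Total value = 482.53

482.53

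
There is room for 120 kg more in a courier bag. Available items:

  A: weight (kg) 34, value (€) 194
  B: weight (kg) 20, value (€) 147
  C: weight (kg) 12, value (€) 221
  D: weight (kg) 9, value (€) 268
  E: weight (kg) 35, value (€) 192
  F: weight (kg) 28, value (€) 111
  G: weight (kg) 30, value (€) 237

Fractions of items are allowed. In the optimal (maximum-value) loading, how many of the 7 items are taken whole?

5

Greedy by value/weight ratio, highest first.
Ratios (sorted): D 29.78, C 18.42, G 7.90, B 7.35, A 5.71, E 5.49, F 3.96
take D (9 @ 268); take C (12 @ 221); take G (30 @ 237); take B (20 @ 147); take A (34 @ 194); take 15/35 of E → 82.29. Capacity used 120/120.
5 item(s) taken whole; one partial (take 15/35 of E).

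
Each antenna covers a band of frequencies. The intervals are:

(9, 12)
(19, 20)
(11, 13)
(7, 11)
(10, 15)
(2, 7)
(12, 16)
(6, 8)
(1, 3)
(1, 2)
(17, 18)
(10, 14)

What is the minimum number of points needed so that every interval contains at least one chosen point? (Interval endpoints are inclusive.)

By right end: [1,2]  [1,3]  [2,7]  [6,8]  [7,11]  [9,12]  [11,13]  [10,14]  [10,15]  [12,16]  [17,18]  [19,20]
[1,2] uncovered → point at 2; [6,8] uncovered → point at 8; [9,12] uncovered → point at 12; [17,18] uncovered → point at 18; [19,20] uncovered → point at 20.
Points: 2, 8, 12, 18, 20 (5 total).

5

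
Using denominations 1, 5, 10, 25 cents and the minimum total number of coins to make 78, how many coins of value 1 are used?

Greedy: take as many of the largest coin as possible, then repeat with the remainder.
78 − 3×25→3 − 3×1→0
Count of 1: 3

3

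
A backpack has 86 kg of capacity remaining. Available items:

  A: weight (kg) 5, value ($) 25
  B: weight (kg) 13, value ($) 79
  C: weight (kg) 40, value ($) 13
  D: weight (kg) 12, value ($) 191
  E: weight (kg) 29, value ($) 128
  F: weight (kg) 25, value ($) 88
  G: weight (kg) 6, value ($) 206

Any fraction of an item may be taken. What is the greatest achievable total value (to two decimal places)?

702.92

Sort by value per unit weight and fill in that order.
Ratios (sorted): G 34.33, D 15.92, B 6.08, A 5.00, E 4.41, F 3.52, C 0.33
take G (6 @ 206); take D (12 @ 191); take B (13 @ 79); take A (5 @ 25); take E (29 @ 128); take 21/25 of F → 73.92. Capacity used 86/86.
Total value = 702.92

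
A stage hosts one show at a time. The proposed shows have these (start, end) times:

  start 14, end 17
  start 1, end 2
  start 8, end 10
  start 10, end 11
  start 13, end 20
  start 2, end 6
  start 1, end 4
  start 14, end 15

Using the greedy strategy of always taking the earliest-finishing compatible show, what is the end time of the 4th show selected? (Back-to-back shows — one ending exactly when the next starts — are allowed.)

11

By end time: (1,2), (1,4), (2,6), (8,10), (10,11), (14,15), (14,17), (13,20).
Pick (1,2); next start ≥ 2 → (2,6); next start ≥ 6 → (8,10); next start ≥ 10 → (10,11); next start ≥ 11 → (14,15).
Selected: (1,2) (2,6) (8,10) (10,11) (14,15)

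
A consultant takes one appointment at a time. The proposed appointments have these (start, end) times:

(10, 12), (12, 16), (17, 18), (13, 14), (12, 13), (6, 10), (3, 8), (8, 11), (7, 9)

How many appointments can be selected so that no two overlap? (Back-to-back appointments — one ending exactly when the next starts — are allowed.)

5

Order by finish time; keep every interval that doesn't clash with the previous kept one.
By end time: (3,8), (7,9), (6,10), (8,11), (10,12), (12,13), (13,14), (12,16), (17,18).
Pick (3,8); next start ≥ 8 → (8,11); next start ≥ 11 → (12,13); next start ≥ 13 → (13,14); next start ≥ 14 → (17,18).
Selected 5 appointments.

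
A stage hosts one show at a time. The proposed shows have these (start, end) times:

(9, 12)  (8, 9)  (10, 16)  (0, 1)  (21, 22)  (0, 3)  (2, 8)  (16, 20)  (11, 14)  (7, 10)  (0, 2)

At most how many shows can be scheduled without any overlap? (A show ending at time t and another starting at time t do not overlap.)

By end time: (0,1), (0,2), (0,3), (2,8), (8,9), (7,10), (9,12), (11,14), (10,16), (16,20), (21,22).
Pick (0,1); next start ≥ 1 → (2,8); next start ≥ 8 → (8,9); next start ≥ 9 → (9,12); next start ≥ 12 → (16,20); next start ≥ 20 → (21,22).
Selected 6 shows.

6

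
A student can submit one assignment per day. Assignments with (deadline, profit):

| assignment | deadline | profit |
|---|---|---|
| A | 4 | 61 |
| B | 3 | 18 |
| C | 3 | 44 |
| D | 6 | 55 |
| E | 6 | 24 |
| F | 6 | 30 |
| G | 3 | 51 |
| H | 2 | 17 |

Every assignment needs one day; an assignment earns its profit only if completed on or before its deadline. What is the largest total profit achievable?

Profit order: A=61 D=55 G=51 C=44 F=30 E=24 B=18 H=17
Assign: A→slot 4, D→slot 6, G→slot 3, C→slot 2, F→slot 5, E→slot 1, B skipped, H skipped.
Slots: [1:E] [2:C] [3:G] [4:A] [5:F] [6:D]
Profit = 24 + 44 + 51 + 61 + 30 + 55 = 265

265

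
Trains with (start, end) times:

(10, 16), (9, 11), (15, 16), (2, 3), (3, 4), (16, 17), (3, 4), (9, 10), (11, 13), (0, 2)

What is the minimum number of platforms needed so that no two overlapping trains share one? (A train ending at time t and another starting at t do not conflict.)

2

Count concurrent intervals with a sweep; the peak is the room count.
starts: [0, 2, 3, 3, 9, 9, 10, 11, 15, 16]
ends:   [2, 3, 4, 4, 10, 11, 13, 16, 16, 17]
s0→1 e2→0 s2→1 e3→0 s3→1 s3→2  — peak 2.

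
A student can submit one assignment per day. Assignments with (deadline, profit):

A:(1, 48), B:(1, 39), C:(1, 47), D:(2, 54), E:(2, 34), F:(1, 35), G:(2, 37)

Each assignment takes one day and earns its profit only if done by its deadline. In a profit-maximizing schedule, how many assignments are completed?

By profit: D(d2,54), A(d1,48), C(d1,47), B(d1,39), G(d2,37), F(d1,35), E(d2,34)
D→slot 2; A→slot 1; C skipped; B skipped; G skipped; F skipped; E skipped.
2 of 7 scheduled.

2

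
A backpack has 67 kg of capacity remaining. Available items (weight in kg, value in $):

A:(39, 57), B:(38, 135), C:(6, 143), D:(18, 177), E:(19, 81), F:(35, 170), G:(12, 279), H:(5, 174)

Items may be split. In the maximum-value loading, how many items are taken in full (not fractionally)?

Ratios (sorted): H 34.80, C 23.83, G 23.25, D 9.83, F 4.86, E 4.26, B 3.55, A 1.46
take H (5 @ 174); take C (6 @ 143); take G (12 @ 279); take D (18 @ 177); take 26/35 of F → 126.29. Capacity used 67/67.
4 item(s) taken whole; one partial (take 26/35 of F).

4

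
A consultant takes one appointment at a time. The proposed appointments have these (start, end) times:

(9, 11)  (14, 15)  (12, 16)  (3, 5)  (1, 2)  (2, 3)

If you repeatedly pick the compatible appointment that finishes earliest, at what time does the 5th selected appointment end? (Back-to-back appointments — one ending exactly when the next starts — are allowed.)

Greedy by earliest finish: after sorting by end time, pick each interval compatible with the last pick.
By end time: (1,2), (2,3), (3,5), (9,11), (14,15), (12,16).
Pick (1,2); next start ≥ 2 → (2,3); next start ≥ 3 → (3,5); next start ≥ 5 → (9,11); next start ≥ 11 → (14,15).
Selected: (1,2) (2,3) (3,5) (9,11) (14,15)

15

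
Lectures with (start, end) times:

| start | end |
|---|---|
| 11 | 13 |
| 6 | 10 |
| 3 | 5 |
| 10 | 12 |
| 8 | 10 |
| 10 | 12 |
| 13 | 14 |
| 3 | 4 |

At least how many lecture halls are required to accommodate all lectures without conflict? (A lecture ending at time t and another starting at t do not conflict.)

3

Count concurrent intervals with a sweep; the peak is the room count.
starts: [3, 3, 6, 8, 10, 10, 11, 13]
ends:   [4, 5, 10, 10, 12, 12, 13, 14]
s3→1 s3→2 e4→1 e5→0 s6→1 s8→2 e10→1 e10→0 s10→1 s10→2 s11→3  — peak 3.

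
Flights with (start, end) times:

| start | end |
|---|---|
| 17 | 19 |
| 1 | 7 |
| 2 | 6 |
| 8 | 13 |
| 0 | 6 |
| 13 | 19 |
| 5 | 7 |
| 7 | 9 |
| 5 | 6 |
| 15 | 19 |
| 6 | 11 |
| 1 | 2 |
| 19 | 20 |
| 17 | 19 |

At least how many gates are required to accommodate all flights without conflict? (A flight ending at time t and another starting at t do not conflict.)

Count concurrent intervals with a sweep; the peak is the room count.
Events (time:±→running): 0:+→1 1:+→2 1:+→3 2:-→2 2:+→3 5:+→4 5:+→5 … peak 5.

5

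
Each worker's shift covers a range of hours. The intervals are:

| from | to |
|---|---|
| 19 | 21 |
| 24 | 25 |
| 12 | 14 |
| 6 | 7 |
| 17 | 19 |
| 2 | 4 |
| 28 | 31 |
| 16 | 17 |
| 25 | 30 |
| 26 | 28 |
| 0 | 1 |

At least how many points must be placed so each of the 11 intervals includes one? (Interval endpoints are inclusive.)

Process intervals by earliest right end; each time one isn't hit yet, stab at its right endpoint.
Sorted: [0,1] [2,4] [6,7] [12,14] [16,17] [17,19] [19,21] [24,25] [26,28] [25,30] [28,31]
{[0,1]} hit by 1; {[2,4]} hit by 4; {[6,7]} hit by 7; {[12,14]} hit by 14; {[16,17],[17,19]} hit by 17; {[19,21]} hit by 21; {[24,25]} hit by 25; {[26,28],[25,30],[28,31]} hit by 28.
Points: 1, 4, 7, 14, 17, 21, 25, 28 (8 total).

8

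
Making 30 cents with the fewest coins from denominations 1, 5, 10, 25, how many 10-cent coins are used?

Use the largest denomination that fits, subtract, and repeat.
30 − 1×25→5 − 1×5→0
Count of 10: 0

0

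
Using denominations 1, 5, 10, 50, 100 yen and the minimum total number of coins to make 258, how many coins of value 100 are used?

Greedy: take as many of the largest coin as possible, then repeat with the remainder.
258 − 2×100→58 − 1×50→8 − 1×5→3 − 3×1→0
Count of 100: 2

2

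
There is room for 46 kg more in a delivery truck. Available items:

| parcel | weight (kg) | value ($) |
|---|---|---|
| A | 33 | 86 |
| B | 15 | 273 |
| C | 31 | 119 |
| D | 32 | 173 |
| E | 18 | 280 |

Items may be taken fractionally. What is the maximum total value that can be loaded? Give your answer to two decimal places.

623.28

Order: B (273/15=18.20) > E (280/18=15.56) > D (173/32=5.41) > C (119/31=3.84) > A (86/33=2.61)
Fill: take B (15 @ 273) → take E (18 @ 280) → take 13/32 of D → 70.28; 46/46 used.
Total value = 623.28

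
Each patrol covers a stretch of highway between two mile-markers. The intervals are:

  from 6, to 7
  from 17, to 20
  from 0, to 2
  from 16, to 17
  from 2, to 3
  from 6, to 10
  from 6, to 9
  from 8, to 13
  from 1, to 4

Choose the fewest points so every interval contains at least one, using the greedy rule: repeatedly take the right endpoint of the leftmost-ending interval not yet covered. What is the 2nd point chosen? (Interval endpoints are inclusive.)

Process intervals by earliest right end; each time one isn't hit yet, stab at its right endpoint.
Sorted: [0,2] [2,3] [1,4] [6,7] [6,9] [6,10] [8,13] [16,17] [17,20]
{[0,2],[2,3],[1,4]} hit by 2; {[6,7],[6,9],[6,10]} hit by 7; {[8,13]} hit by 13; {[16,17],[17,20]} hit by 17.
Points: 2, 7, 13, 17 (4 total).

7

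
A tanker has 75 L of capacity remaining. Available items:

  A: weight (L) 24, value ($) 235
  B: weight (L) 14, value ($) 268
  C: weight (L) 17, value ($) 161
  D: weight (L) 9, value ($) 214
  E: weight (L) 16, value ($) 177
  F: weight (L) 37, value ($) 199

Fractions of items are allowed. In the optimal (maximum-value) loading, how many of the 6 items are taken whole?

4

Greedy by value/weight ratio, highest first.
Order: D (214/9=23.78) > B (268/14=19.14) > E (177/16=11.06) > A (235/24=9.79) > C (161/17=9.47) > F (199/37=5.38)
Fill: take D (9 @ 214) → take B (14 @ 268) → take E (16 @ 177) → take A (24 @ 235) → take 12/17 of C → 113.65; 75/75 used.
4 item(s) taken whole; one partial (take 12/17 of C).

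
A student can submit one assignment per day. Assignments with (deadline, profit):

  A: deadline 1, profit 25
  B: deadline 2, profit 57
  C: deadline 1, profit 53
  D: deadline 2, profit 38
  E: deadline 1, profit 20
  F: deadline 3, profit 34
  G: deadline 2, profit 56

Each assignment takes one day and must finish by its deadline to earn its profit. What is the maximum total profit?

147

By profit: B(d2,57), G(d2,56), C(d1,53), D(d2,38), F(d3,34), A(d1,25), E(d1,20)
B→slot 2; G→slot 1; C skipped; D skipped; F→slot 3; A skipped; E skipped.
Profit = 56 + 57 + 34 = 147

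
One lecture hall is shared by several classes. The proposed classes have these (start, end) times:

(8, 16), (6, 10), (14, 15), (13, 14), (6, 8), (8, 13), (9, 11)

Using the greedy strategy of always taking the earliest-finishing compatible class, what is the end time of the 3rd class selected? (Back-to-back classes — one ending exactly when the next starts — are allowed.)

14

Greedy by earliest finish: after sorting by end time, pick each interval compatible with the last pick.
By end time: (6,8), (6,10), (9,11), (8,13), (13,14), (14,15), (8,16).
Pick (6,8); next start ≥ 8 → (9,11); next start ≥ 11 → (13,14); next start ≥ 14 → (14,15).
Selected: (6,8) (9,11) (13,14) (14,15)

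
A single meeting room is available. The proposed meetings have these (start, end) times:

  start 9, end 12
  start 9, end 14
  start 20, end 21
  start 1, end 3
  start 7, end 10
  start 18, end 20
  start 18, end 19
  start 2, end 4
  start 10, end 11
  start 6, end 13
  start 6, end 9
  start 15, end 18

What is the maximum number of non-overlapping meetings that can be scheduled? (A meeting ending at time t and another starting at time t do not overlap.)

Sorted by end: (1,3)  (2,4)  (6,9)  (7,10)  (10,11)  (9,12)  (6,13)  (9,14)  (15,18)  (18,19)  (18,20)  (20,21)
take (1,3); take (6,9); skip (7,10); take (10,11); take (15,18); take (18,19); take (20,21).
Selected 6 meetings.

6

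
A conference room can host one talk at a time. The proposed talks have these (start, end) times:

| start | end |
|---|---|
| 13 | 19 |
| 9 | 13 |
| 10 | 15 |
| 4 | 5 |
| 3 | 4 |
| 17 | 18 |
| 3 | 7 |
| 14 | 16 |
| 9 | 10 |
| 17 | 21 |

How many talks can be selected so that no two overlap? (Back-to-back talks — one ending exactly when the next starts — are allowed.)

5

Greedy by earliest finish: after sorting by end time, pick each interval compatible with the last pick.
By end time: (3,4), (4,5), (3,7), (9,10), (9,13), (10,15), (14,16), (17,18), (13,19), (17,21).
Pick (3,4); next start ≥ 4 → (4,5); next start ≥ 5 → (9,10); next start ≥ 10 → (10,15); next start ≥ 15 → (17,18).
Selected 5 talks.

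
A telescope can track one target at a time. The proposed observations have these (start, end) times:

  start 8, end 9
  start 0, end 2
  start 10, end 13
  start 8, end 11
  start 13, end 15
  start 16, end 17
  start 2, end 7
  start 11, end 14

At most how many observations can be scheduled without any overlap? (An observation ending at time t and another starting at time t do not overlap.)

6

By end time: (0,2), (2,7), (8,9), (8,11), (10,13), (11,14), (13,15), (16,17).
Pick (0,2); next start ≥ 2 → (2,7); next start ≥ 7 → (8,9); next start ≥ 9 → (10,13); next start ≥ 13 → (13,15); next start ≥ 15 → (16,17).
Selected 6 observations.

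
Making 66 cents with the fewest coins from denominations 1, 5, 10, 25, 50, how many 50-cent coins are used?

1

Greedy: take as many of the largest coin as possible, then repeat with the remainder.
66 − 1×50→16 − 1×10→6 − 1×5→1 − 1×1→0
Count of 50: 1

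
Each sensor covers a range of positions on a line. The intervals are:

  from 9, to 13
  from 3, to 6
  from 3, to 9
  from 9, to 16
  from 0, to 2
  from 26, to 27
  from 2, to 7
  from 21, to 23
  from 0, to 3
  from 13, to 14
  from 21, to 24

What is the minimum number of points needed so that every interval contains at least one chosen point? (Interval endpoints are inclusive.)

5

Process intervals by earliest right end; each time one isn't hit yet, stab at its right endpoint.
Sorted: [0,2] [0,3] [3,6] [2,7] [3,9] [9,13] [13,14] [9,16] [21,23] [21,24] [26,27]
{[0,2],[0,3]} hit by 2; {[3,6],[2,7],[3,9]} hit by 6; {[9,13],[13,14],[9,16]} hit by 13; {[21,23],[21,24]} hit by 23; {[26,27]} hit by 27.
Points: 2, 6, 13, 23, 27 (5 total).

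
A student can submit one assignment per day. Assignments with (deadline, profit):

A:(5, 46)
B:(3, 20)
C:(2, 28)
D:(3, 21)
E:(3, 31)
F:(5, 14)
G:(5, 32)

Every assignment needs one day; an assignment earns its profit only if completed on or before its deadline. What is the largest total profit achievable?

Sort by profit descending; place each in the latest free slot ≤ its deadline.
By profit: A(d5,46), G(d5,32), E(d3,31), C(d2,28), D(d3,21), B(d3,20), F(d5,14)
A→slot 5; G→slot 4; E→slot 3; C→slot 2; D→slot 1; B skipped; F skipped.
Profit = 21 + 28 + 31 + 32 + 46 = 158

158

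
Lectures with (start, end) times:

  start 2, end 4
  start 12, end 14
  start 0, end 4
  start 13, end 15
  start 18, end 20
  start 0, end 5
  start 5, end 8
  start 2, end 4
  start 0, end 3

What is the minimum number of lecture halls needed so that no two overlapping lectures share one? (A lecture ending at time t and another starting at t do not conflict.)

5

starts: [0, 0, 0, 2, 2, 5, 12, 13, 18]
ends:   [3, 4, 4, 4, 5, 8, 14, 15, 20]
s0→1 s0→2 s0→3 s2→4 s2→5  — peak 5.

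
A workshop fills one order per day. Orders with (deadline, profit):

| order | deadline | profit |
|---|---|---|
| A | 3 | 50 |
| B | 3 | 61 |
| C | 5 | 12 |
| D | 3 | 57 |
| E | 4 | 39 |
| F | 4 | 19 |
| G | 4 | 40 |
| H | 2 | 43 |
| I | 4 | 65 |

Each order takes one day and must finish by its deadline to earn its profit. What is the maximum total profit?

245

By profit: I(d4,65), B(d3,61), D(d3,57), A(d3,50), H(d2,43), G(d4,40), E(d4,39), F(d4,19), C(d5,12)
I→slot 4; B→slot 3; D→slot 2; A→slot 1; H skipped; G skipped; E skipped; F skipped; C→slot 5.
Profit = 50 + 57 + 61 + 65 + 12 = 245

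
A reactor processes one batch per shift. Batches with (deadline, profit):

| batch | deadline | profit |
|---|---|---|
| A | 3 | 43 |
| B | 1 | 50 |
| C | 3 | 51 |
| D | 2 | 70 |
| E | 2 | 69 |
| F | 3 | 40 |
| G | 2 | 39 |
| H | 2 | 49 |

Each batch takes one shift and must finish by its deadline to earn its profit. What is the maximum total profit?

190

Take jobs in profit order; each goes to the latest open slot no later than its deadline.
By profit: D(d2,70), E(d2,69), C(d3,51), B(d1,50), H(d2,49), A(d3,43), F(d3,40), G(d2,39)
D→slot 2; E→slot 1; C→slot 3; B skipped; H skipped; A skipped; F skipped; G skipped.
Profit = 69 + 70 + 51 = 190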